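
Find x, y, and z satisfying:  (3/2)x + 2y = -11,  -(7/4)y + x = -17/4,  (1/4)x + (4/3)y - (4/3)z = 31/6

x = -6, y = -1, z = -6

Row-reduce the augmented matrix:
R1 ← R1 / (3/2).
R2 ← R2 − 1·R1.
R3 ← R3 − 1/4·R1.
R2 ← R2 / (-37/12).
R1 ← R1 − 4/3·R2.
R3 ← R3 − 1·R2.
R3 ← R3 / (-4/3).
Reading off the reduced rows gives x = -6, y = -1, z = -6.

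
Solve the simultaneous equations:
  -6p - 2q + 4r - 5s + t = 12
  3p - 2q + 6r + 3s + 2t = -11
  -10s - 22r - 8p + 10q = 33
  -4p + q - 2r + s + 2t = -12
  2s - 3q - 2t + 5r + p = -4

Row-reduce:
R1 ← R1 / (-6).
R2 ← R2 − 3·R1.
R3 ← R3 + 8·R1.
R4 ← R4 + 4·R1.
R5 ← R5 − 1·R1.
R2 ← R2 / (-3).
R1 ← R1 − 1/3·R2.
R3 ← R3 − 38/3·R2.
R4 ← R4 − 7/3·R2.
R5 ← R5 + 10/3·R2.
R3 ← R3 / (58/9).
R1 ← R1 − 2/9·R3.
R2 ← R2 + 8/3·R3.
R4 ← R4 − 14/9·R3.
R5 ← R5 + 29/9·R3.
R4 ← R4 / (291/58).
R1 ← R1 − 27/29·R4.
R2 ← R2 + 39/58·R4.
R3 ← R3 + 11/58·R4.
Row 5 reduces to 0 = 3/2, a contradiction. The system is inconsistent.

no solution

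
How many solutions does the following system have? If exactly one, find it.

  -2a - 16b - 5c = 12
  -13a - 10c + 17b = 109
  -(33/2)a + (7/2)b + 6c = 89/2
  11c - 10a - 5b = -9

no solution

Row-reduce:
R1 ← R1 / (-2).
R2 ← R2 + 13·R1.
R3 ← R3 + 33/2·R1.
R4 ← R4 + 10·R1.
R2 ← R2 / (121).
R1 ← R1 − 8·R2.
R3 ← R3 − 271/2·R2.
R4 ← R4 − 75·R2.
R3 ← R3 / (5337/242).
R1 ← R1 − 245/242·R3.
R2 ← R2 − 45/242·R3.
R4 ← R4 − 5337/242·R3.
Row 4 reduces to 0 = 1, a contradiction. The system is inconsistent.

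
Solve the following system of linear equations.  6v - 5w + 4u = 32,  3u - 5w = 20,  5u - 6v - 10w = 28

Row-reduce:
R1 ← R1 / (4).
R2 ← R2 − 3·R1.
R3 ← R3 − 5·R1.
R2 ← R2 / (-9/2).
R1 ← R1 − 3/2·R2.
R3 ← R3 + 27/2·R2.
Rank is 2 with 3 unknowns, leaving w free.

infinitely many solutions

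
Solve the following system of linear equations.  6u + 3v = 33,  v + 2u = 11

infinitely many solutions

Row-reduce:
R1 ← R1 / (6).
R2 ← R2 − 2·R1.
Rank is 1 with 2 unknowns, leaving v free.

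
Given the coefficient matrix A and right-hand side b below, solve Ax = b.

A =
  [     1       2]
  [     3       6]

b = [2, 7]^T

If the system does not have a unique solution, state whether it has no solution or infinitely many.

Row-reduce:
R2 ← R2 − 3·R1.
Row 2 reduces to 0 = 1, a contradiction. The system is inconsistent.

no solution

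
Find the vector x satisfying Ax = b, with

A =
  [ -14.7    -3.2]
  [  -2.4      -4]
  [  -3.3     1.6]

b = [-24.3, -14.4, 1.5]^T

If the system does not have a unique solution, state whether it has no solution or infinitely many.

Row-reduce the augmented matrix:
R1 ← R1 / (-147/10).
R2 ← R2 + 12/5·R1.
R3 ← R3 + 33/10·R1.
R2 ← R2 / (-852/245).
R1 ← R1 − 32/147·R2.
R3 ← R3 − 568/245·R2.
R3 reduces to 0 = 0, so the extra equation is consistent.
Reading off the reduced rows gives x_1 = 1, x_2 = 3.

x_1 = 1, x_2 = 3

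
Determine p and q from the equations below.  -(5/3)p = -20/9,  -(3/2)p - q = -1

p = 4/3, q = -1

Row-reduce the augmented matrix:
R1 ← R1 / (-5/3).
R2 ← R2 + 3/2·R1.
R2 ← R2 / (-1).
Reading off the reduced rows gives p = 4/3, q = -1.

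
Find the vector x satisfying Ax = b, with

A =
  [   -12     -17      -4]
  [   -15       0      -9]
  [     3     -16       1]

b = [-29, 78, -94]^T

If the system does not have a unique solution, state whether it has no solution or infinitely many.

x_1 = -4, x_2 = 5, x_3 = -2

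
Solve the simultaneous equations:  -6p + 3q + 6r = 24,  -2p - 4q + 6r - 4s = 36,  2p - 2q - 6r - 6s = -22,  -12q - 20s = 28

Row-reduce:
R1 ← R1 / (-6).
R2 ← R2 + 2·R1.
R3 ← R3 − 2·R1.
R2 ← R2 / (-5).
R1 ← R1 + 1/2·R2.
R3 ← R3 + 1·R2.
R4 ← R4 + 12·R2.
R3 ← R3 / (-24/5).
R1 ← R1 + 7/5·R3.
R2 ← R2 + 4/5·R3.
R4 ← R4 + 48/5·R3.
Rank is 3 with 4 unknowns, leaving s free.

infinitely many solutions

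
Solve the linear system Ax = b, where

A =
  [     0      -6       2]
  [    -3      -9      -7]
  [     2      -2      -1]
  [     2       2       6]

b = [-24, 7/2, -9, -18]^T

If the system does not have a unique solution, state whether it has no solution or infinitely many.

no solution

Row-reduce:
Swap R1 and R2.
R1 ← R1 / (-3).
R3 ← R3 − 2·R1.
R4 ← R4 − 2·R1.
R2 ← R2 / (-6).
R1 ← R1 − 3·R2.
R3 ← R3 + 8·R2.
R4 ← R4 + 4·R2.
R3 ← R3 / (-25/3).
R1 ← R1 − 10/3·R3.
R2 ← R2 + 1/3·R3.
Row 4 reduces to 0 = 1/3, a contradiction. The system is inconsistent.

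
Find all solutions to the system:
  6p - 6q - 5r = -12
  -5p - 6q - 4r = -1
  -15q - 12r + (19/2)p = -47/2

no solution

Row-reduce:
R1 ← R1 / (6).
R2 ← R2 + 5·R1.
R3 ← R3 − 19/2·R1.
R2 ← R2 / (-11).
R1 ← R1 + 1·R2.
R3 ← R3 + 11/2·R2.
Row 3 reduces to 0 = 1, a contradiction. The system is inconsistent.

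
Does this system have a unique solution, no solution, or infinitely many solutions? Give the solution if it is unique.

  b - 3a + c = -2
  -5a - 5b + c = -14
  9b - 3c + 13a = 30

infinitely many solutions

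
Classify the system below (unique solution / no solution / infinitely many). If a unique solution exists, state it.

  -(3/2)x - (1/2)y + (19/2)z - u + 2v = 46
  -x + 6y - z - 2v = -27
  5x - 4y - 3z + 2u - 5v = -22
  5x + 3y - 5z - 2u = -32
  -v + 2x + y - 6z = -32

no solution

Row-reduce:
R1 ← R1 / (-3/2).
R2 ← R2 + 1·R1.
R3 ← R3 − 5·R1.
R4 ← R4 − 5·R1.
R5 ← R5 − 2·R1.
R2 ← R2 / (19/3).
R1 ← R1 − 1/3·R2.
R3 ← R3 + 17/3·R2.
R4 ← R4 − 4/3·R2.
R5 ← R5 − 1/3·R2.
R3 ← R3 / (420/19).
R1 ← R1 + 113/19·R3.
R2 ← R2 + 22/19·R3.
R4 ← R4 − 536/19·R3.
R5 ← R5 − 134/19·R3.
R4 ← R4 / (-68/15).
R1 ← R1 − 13/30·R4.
R2 ← R2 − 1/15·R4.
R3 ← R3 + 1/30·R4.
R5 ← R5 + 17/15·R4.
Row 5 reduces to 0 = -1, a contradiction. The system is inconsistent.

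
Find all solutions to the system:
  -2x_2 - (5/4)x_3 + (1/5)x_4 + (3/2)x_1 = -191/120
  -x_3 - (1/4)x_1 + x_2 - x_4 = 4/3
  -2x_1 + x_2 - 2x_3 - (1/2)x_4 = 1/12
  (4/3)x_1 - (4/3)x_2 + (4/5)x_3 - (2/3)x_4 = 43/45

x_1 = 0, x_2 = 1/3, x_3 = 1/2, x_4 = -3/2

Row-reduce the augmented matrix:
R1 ← R1 / (3/2).
R2 ← R2 + 1/4·R1.
R3 ← R3 + 2·R1.
R4 ← R4 − 4/3·R1.
R2 ← R2 / (2/3).
R1 ← R1 + 4/3·R2.
R3 ← R3 + 5/3·R2.
R4 ← R4 − 4/9·R2.
R3 ← R3 / (-107/16).
R1 ← R1 + 13/4·R3.
R2 ← R2 + 29/16·R3.
R4 ← R4 − 163/60·R3.
R4 ← R4 / (-10244/8025).
R1 ← R1 + 274/535·R4.
R2 ← R2 + 783/1070·R4.
R3 ← R3 − 212/535·R4.
Reading off the reduced rows gives x_1 = 0, x_2 = 1/3, x_3 = 1/2, x_4 = -3/2.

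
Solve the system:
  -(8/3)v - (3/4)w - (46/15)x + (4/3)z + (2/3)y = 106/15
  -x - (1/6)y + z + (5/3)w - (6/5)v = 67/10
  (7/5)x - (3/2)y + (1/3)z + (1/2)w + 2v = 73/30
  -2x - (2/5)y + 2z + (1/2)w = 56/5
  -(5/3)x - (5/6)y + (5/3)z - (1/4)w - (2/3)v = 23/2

Row-reduce:
R1 ← R1 / (-46/15).
R2 ← R2 + 1·R1.
R3 ← R3 − 7/5·R1.
R4 ← R4 + 2·R1.
R5 ← R5 + 5/3·R1.
R2 ← R2 / (-53/138).
R1 ← R1 + 5/23·R2.
R3 ← R3 + 55/46·R2.
R4 ← R4 + 96/115·R2.
R5 ← R5 + 55/46·R2.
R3 ← R3 / (-130/159).
R1 ← R1 + 40/53·R3.
R2 ← R2 + 78/53·R3.
R4 ← R4 + 26/265·R3.
R5 ← R5 + 130/159·R3.
R4 ← R4 / (-247/100).
R1 ← R1 − 469/104·R4.
R2 ← R2 − 109/20·R4.
R3 ← R3 − 921/130·R4.
Row 5 reduces to 0 = 2, a contradiction. The system is inconsistent.

no solution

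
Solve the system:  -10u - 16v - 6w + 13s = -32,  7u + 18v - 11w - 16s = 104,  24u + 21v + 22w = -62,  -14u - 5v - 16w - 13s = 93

no solution

Row-reduce:
R1 ← R1 / (-10).
R2 ← R2 − 7·R1.
R3 ← R3 − 24·R1.
R4 ← R4 + 14·R1.
R2 ← R2 / (34/5).
R1 ← R1 − 8/5·R2.
R3 ← R3 + 87/5·R2.
R4 ← R4 − 87/5·R2.
R3 ← R3 / (-532/17).
R1 ← R1 − 71/17·R3.
R2 ← R2 + 38/17·R3.
R4 ← R4 − 532/17·R3.
Row 4 reduces to 0 = -1, a contradiction. The system is inconsistent.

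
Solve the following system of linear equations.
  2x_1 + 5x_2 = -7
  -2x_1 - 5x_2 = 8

Row-reduce:
R1 ← R1 / (2).
R2 ← R2 + 2·R1.
Row 2 reduces to 0 = 1, a contradiction. The system is inconsistent.

no solution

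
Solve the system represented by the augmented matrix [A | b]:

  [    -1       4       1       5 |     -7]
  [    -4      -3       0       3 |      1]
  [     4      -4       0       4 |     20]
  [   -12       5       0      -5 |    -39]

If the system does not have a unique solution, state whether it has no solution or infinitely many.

Row-reduce:
R1 ← R1 / (-1).
R2 ← R2 + 4·R1.
R3 ← R3 − 4·R1.
R4 ← R4 + 12·R1.
R2 ← R2 / (-19).
R1 ← R1 + 4·R2.
R3 ← R3 − 12·R2.
R4 ← R4 + 43·R2.
R3 ← R3 / (28/19).
R1 ← R1 + 3/19·R3.
R2 ← R2 − 4/19·R3.
R4 ← R4 + 56/19·R3.
Rank is 3 with 4 unknowns, leaving x_4 free.

infinitely many solutions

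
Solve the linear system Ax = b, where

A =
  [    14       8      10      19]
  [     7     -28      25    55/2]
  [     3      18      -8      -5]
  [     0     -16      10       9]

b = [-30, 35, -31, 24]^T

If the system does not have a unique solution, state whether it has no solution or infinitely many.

Row-reduce:
R1 ← R1 / (14).
R2 ← R2 − 7·R1.
R3 ← R3 − 3·R1.
R2 ← R2 / (-32).
R1 ← R1 − 4/7·R2.
R3 ← R3 − 114/7·R2.
R4 ← R4 + 16·R2.
R3 ← R3 / (1/28).
R1 ← R1 − 15/14·R3.
R2 ← R2 + 5/8·R3.
Row 4 reduces to 0 = -1, a contradiction. The system is inconsistent.

no solution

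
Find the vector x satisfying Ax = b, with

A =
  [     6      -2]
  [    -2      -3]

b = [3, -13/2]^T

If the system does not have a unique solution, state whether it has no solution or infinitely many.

Row-reduce the augmented matrix:
R1 ← R1 / (6).
R2 ← R2 + 2·R1.
R2 ← R2 / (-11/3).
R1 ← R1 + 1/3·R2.
Reading off the reduced rows gives x_1 = 1, x_2 = 3/2.

x_1 = 1, x_2 = 3/2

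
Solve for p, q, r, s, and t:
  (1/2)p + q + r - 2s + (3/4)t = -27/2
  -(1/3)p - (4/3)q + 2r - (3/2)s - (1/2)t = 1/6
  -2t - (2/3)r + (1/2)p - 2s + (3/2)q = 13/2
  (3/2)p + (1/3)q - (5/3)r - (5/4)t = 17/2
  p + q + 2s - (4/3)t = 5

p = -2, q = -3, r = -3, s = 1, t = -6

Row-reduce the augmented matrix:
R1 ← R1 / (1/2).
R2 ← R2 + 1/3·R1.
R3 ← R3 − 1/2·R1.
R4 ← R4 − 3/2·R1.
R5 ← R5 − 1·R1.
R2 ← R2 / (-2/3).
R1 ← R1 − 2·R2.
R3 ← R3 − 1/2·R2.
R4 ← R4 + 8/3·R2.
R5 ← R5 + 1·R2.
R3 ← R3 / (1/3).
R1 ← R1 − 10·R3.
R2 ← R2 + 4·R3.
R4 ← R4 + 46/3·R3.
R5 ← R5 + 6·R3.
R4 ← R4 / (-965/12).
R1 ← R1 − 205/4·R4.
R2 ← R2 + 85/4·R4.
R3 ← R3 + 51/8·R4.
R5 ← R5 + 28·R4.
R5 ← R5 / (-4093/579).
R1 ← R1 − 222/193·R5.
R2 ← R2 − 261/193·R5.
R3 ← R3 − 1587/772·R5.
R4 ← R4 − 312/193·R5.
Reading off the reduced rows gives p = -2, q = -3, r = -3, s = 1, t = -6.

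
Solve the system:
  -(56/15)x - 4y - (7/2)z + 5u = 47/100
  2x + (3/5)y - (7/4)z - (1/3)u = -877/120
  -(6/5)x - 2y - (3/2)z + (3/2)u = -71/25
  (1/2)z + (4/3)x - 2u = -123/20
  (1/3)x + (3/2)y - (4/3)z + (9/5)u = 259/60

x = -9/5, y = 5/2, z = 5/2, u = 5/2

Row-reduce the augmented matrix:
R1 ← R1 / (-56/15).
R2 ← R2 − 2·R1.
R3 ← R3 + 6/5·R1.
R4 ← R4 − 4/3·R1.
R5 ← R5 − 1/3·R1.
R2 ← R2 / (-54/35).
R1 ← R1 − 15/14·R2.
R3 ← R3 + 5/7·R2.
R4 ← R4 + 10/7·R2.
R5 ← R5 − 8/7·R2.
R3 ← R3 / (563/432).
R1 ← R1 + 455/288·R3.
R2 ← R2 − 1015/432·R3.
R4 ← R4 − 563/216·R3.
R5 ← R5 + 1871/432·R3.
Swap R4 and R5.
R4 ← R4 / (1957/101340).
R1 ← R1 + 2605/2252·R4.
R2 ← R2 − 355/563·R4.
R3 ← R3 + 1546/1689·R4.
R5 reduces to 0 = 0, so the extra equation is consistent.
Reading off the reduced rows gives x = -9/5, y = 5/2, z = 5/2, u = 5/2.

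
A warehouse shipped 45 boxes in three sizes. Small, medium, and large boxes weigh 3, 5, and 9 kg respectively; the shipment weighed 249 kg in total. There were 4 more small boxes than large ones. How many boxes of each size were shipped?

Let s = small boxes, m = medium boxes, l = large boxes.
  s + m + l = 45
  3s + 5m + 9l = 249
  s - l = 4
Row-reduce the augmented matrix:
R2 ← R2 − 3·R1.
R3 ← R3 − 1·R1.
R2 ← R2 / (2).
R1 ← R1 − 1·R2.
R3 ← R3 + 1·R2.
R1 ← R1 + 2·R3.
R2 ← R2 − 3·R3.
Reading off the reduced rows gives s = 20, m = 9, l = 16.

small boxes: 20, medium boxes: 9, large boxes: 16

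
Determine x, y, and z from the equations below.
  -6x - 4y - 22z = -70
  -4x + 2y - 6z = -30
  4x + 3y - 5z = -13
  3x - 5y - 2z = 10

x = 2, y = -2, z = 3

Row-reduce the augmented matrix:
R1 ← R1 / (-6).
R2 ← R2 + 4·R1.
R3 ← R3 − 4·R1.
R4 ← R4 − 3·R1.
R2 ← R2 / (14/3).
R1 ← R1 − 2/3·R2.
R3 ← R3 − 1/3·R2.
R4 ← R4 + 7·R2.
R3 ← R3 / (-142/7).
R1 ← R1 − 17/7·R3.
R2 ← R2 − 13/7·R3.
R4 reduces to 0 = 0, so the extra equation is consistent.
Reading off the reduced rows gives x = 2, y = -2, z = 3.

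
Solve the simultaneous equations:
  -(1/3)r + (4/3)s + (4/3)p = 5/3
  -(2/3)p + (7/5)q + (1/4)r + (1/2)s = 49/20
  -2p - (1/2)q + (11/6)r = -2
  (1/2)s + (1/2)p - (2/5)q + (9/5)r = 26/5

p = 3, q = 3, r = 3, s = -1

Row-reduce the augmented matrix:
R1 ← R1 / (4/3).
R2 ← R2 + 2/3·R1.
R3 ← R3 + 2·R1.
R4 ← R4 − 1/2·R1.
R2 ← R2 / (7/5).
R3 ← R3 + 1/2·R2.
R4 ← R4 + 2/5·R2.
R3 ← R3 / (229/168).
R1 ← R1 + 1/4·R3.
R2 ← R2 − 5/84·R3.
R4 ← R4 − 1637/840·R3.
R4 ← R4 / (-42893/13740).
R1 ← R1 − 661/458·R4.
R2 ← R2 − 500/687·R4.
R3 ← R3 − 406/229·R4.
Reading off the reduced rows gives p = 3, q = 3, r = 3, s = -1.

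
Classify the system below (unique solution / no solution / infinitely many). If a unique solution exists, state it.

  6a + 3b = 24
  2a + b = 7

Row-reduce:
R1 ← R1 / (6).
R2 ← R2 − 2·R1.
Row 2 reduces to 0 = -1, a contradiction. The system is inconsistent.

no solution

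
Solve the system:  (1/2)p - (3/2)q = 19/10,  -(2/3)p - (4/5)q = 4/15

p = 4/5, q = -1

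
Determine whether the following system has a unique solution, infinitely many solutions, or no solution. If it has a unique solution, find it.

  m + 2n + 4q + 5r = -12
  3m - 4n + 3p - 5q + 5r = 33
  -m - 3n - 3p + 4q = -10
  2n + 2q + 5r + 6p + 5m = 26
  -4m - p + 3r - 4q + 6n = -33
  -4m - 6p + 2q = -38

Row-reduce the augmented matrix:
R2 ← R2 − 3·R1.
R3 ← R3 + 1·R1.
R4 ← R4 − 5·R1.
R5 ← R5 + 4·R1.
R6 ← R6 + 4·R1.
R2 ← R2 / (-10).
R1 ← R1 − 2·R2.
R3 ← R3 + 1·R2.
R4 ← R4 + 8·R2.
R5 ← R5 − 14·R2.
R6 ← R6 − 8·R2.
R3 ← R3 / (-33/10).
R1 ← R1 − 3/5·R3.
R2 ← R2 + 3/10·R3.
R4 ← R4 − 18/5·R3.
R5 ← R5 − 16/5·R3.
R6 ← R6 + 18/5·R3.
R4 ← R4 / (68/11).
R1 ← R1 − 26/11·R4.
R2 ← R2 − 9/11·R4.
R3 ← R3 + 97/33·R4.
R5 ← R5 + 79/33·R4.
R6 ← R6 + 68/11·R4.
R5 ← R5 / (216/17).
R1 ← R1 − 105/17·R5.
R2 ← R2 − 20/17·R5.
R3 ← R3 + 75/17·R5.
R4 ← R4 + 15/17·R5.
R6 reduces to 0 = 0, so the extra equation is consistent.
Reading off the reduced rows gives m = 3, n = -3, p = 4, q = -1, r = -1.

m = 3, n = -3, p = 4, q = -1, r = -1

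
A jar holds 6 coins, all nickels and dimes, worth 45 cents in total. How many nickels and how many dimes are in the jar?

nickels: 3, dimes: 3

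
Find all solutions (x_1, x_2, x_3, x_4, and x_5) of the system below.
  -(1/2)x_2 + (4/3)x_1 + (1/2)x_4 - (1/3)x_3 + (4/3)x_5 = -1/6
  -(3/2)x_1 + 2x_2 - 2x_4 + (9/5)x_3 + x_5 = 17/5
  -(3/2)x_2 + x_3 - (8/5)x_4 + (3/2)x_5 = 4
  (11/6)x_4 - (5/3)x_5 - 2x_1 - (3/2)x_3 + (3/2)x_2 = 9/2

Row-reduce:
R1 ← R1 / (4/3).
R2 ← R2 + 3/2·R1.
R4 ← R4 + 2·R1.
R2 ← R2 / (23/16).
R1 ← R1 + 3/8·R2.
R3 ← R3 + 3/2·R2.
R4 ← R4 − 3/4·R2.
R3 ← R3 / (286/115).
R1 ← R1 − 14/115·R3.
R2 ← R2 − 114/115·R3.
R4 ← R4 + 631/230·R3.
R4 ← R4 / (-1483/17160).
R1 ← R1 − 217/1430·R4.
R2 ← R2 − 337/1430·R4.
R3 ← R3 + 713/572·R4.
Rank is 4 with 5 unknowns, leaving x_5 free.

infinitely many solutions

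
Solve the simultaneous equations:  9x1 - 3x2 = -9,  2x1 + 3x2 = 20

x1 = 1, x2 = 6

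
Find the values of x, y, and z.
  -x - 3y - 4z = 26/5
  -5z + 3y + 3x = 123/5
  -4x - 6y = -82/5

Row-reduce the augmented matrix:
R1 ← R1 / (-1).
R2 ← R2 − 3·R1.
R3 ← R3 + 4·R1.
R2 ← R2 / (-6).
R1 ← R1 − 3·R2.
R3 ← R3 − 6·R2.
R3 ← R3 / (-1).
R1 ← R1 + 9/2·R3.
R2 ← R2 − 17/6·R3.
Reading off the reduced rows gives x = 7/5, y = 9/5, z = -3.

x = 7/5, y = 9/5, z = -3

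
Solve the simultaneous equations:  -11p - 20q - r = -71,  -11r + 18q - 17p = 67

Row-reduce:
R1 ← R1 / (-11).
R2 ← R2 + 17·R1.
R2 ← R2 / (538/11).
R1 ← R1 − 20/11·R2.
Rank is 2 with 3 unknowns, leaving r free.

infinitely many solutions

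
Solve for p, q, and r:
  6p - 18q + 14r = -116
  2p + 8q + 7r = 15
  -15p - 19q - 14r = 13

Row-reduce the augmented matrix:
R1 ← R1 / (6).
R2 ← R2 − 2·R1.
R3 ← R3 + 15·R1.
R2 ← R2 / (14).
R1 ← R1 + 3·R2.
R3 ← R3 + 64·R2.
R3 ← R3 / (95/3).
R1 ← R1 − 17/6·R3.
R2 ← R2 − 1/6·R3.
Reading off the reduced rows gives p = -5, q = 4, r = -1.

p = -5, q = 4, r = -1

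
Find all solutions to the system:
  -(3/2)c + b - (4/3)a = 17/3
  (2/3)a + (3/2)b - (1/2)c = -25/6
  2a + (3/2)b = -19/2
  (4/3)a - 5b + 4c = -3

Row-reduce the augmented matrix:
R1 ← R1 / (-4/3).
R2 ← R2 − 2/3·R1.
R3 ← R3 − 2·R1.
R4 ← R4 − 4/3·R1.
R2 ← R2 / (2).
R1 ← R1 + 3/4·R2.
R3 ← R3 − 3·R2.
R4 ← R4 + 4·R2.
R3 ← R3 / (-3/8).
R1 ← R1 − 21/32·R3.
R2 ← R2 + 5/8·R3.
R4 reduces to 0 = 0, so the extra equation is consistent.
Reading off the reduced rows gives a = -3, b = -7/3, c = -8/3.

a = -3, b = -7/3, c = -8/3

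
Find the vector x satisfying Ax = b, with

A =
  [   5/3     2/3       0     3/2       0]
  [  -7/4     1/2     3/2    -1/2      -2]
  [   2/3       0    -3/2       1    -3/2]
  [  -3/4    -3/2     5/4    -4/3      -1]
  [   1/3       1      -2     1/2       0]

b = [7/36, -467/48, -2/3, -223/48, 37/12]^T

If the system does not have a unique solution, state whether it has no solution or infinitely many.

x_1 = -1/4, x_2 = -4/3, x_3 = -2, x_4 = 1, x_5 = 3

Row-reduce the augmented matrix:
R1 ← R1 / (5/3).
R2 ← R2 + 7/4·R1.
R3 ← R3 − 2/3·R1.
R4 ← R4 + 3/4·R1.
R5 ← R5 − 1/3·R1.
R2 ← R2 / (6/5).
R1 ← R1 − 2/5·R2.
R3 ← R3 + 4/15·R2.
R4 ← R4 + 6/5·R2.
R5 ← R5 − 13/15·R2.
R3 ← R3 / (-7/6).
R1 ← R1 + 1/2·R3.
R2 ← R2 − 5/4·R3.
R4 ← R4 − 11/4·R3.
R5 ← R5 + 37/12·R3.
R4 ← R4 / (323/168).
R1 ← R1 − 15/56·R4.
R2 ← R2 − 177/112·R4.
R3 ← R3 + 23/42·R4.
R5 ← R5 + 761/336·R4.
R5 ← R5 / (-18217/7752).
R1 ← R1 − 3303/1292·R5.
R2 ← R2 − 6417/2584·R5.
R3 ← R3 + 478/969·R5.
R4 ← R4 + 1274/323·R5.
Reading off the reduced rows gives x_1 = -1/4, x_2 = -4/3, x_3 = -2, x_4 = 1, x_5 = 3.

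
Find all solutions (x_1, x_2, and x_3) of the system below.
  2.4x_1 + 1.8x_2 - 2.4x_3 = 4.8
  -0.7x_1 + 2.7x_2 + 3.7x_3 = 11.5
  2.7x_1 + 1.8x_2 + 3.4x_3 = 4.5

Row-reduce the augmented matrix:
R1 ← R1 / (12/5).
R2 ← R2 + 7/10·R1.
R3 ← R3 − 27/10·R1.
R2 ← R2 / (129/40).
R1 ← R1 − 3/4·R2.
R3 ← R3 + 9/40·R2.
R3 ← R3 / (2713/430).
R1 ← R1 + 73/43·R3.
R2 ← R2 − 40/43·R3.
Reading off the reduced rows gives x_1 = -1, x_2 = 4, x_3 = 0.

x_1 = -1, x_2 = 4, x_3 = 0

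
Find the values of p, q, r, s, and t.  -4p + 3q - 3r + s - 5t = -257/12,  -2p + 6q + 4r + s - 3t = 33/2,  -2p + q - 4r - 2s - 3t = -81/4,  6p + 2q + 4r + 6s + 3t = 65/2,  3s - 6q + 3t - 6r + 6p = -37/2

p = 4/3, q = 11/4, r = 3, s = -1/3, t = 3

Row-reduce the augmented matrix:
R1 ← R1 / (-4).
R2 ← R2 + 2·R1.
R3 ← R3 + 2·R1.
R4 ← R4 − 6·R1.
R5 ← R5 − 6·R1.
R2 ← R2 / (9/2).
R1 ← R1 + 3/4·R2.
R3 ← R3 + 1/2·R2.
R4 ← R4 − 13/2·R2.
R5 ← R5 + 3/2·R2.
R3 ← R3 / (-17/9).
R1 ← R1 − 5/3·R3.
R2 ← R2 − 11/9·R3.
R4 ← R4 + 76/9·R3.
R5 ← R5 + 26/3·R3.
R4 ← R4 / (301/17).
R1 ← R1 + 79/34·R4.
R2 ← R2 + 25/17·R4.
R3 ← R3 − 22/17·R4.
R5 ← R5 − 270/17·R4.
R5 ← R5 / (-288/301).
R1 ← R1 − 305/602·R5.
R2 ← R2 + 174/301·R5.
R3 ← R3 − 117/301·R5.
R4 ← R4 + 22/301·R5.
Reading off the reduced rows gives p = 4/3, q = 11/4, r = 3, s = -1/3, t = 3.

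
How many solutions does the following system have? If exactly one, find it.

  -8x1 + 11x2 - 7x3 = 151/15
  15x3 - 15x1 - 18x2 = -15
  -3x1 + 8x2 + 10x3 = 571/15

Row-reduce the augmented matrix:
R1 ← R1 / (-8).
R2 ← R2 + 15·R1.
R3 ← R3 + 3·R1.
R2 ← R2 / (-309/8).
R1 ← R1 + 11/8·R2.
R3 ← R3 − 31/8·R2.
R3 ← R3 / (1591/103).
R1 ← R1 + 13/103·R3.
R2 ← R2 + 75/103·R3.
Reading off the reduced rows gives x1 = 1/5, x2 = 7/3, x3 = 2.

x1 = 1/5, x2 = 7/3, x3 = 2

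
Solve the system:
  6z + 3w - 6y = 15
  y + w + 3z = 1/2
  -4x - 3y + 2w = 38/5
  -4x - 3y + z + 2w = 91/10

Row-reduce the augmented matrix:
Swap R1 and R3.
R1 ← R1 / (-4).
R4 ← R4 + 4·R1.
R1 ← R1 − 3/4·R2.
R3 ← R3 + 6·R2.
R3 ← R3 / (24).
R1 ← R1 + 9/4·R3.
R2 ← R2 − 3·R3.
R4 ← R4 − 1·R3.
R4 ← R4 / (-3/8).
R1 ← R1 + 13/32·R4.
R2 ← R2 + 1/8·R4.
R3 ← R3 − 3/8·R4.
Reading off the reduced rows gives x = -7/5, y = -2, z = 3/2, w = -2.

x = -7/5, y = -2, z = 3/2, w = -2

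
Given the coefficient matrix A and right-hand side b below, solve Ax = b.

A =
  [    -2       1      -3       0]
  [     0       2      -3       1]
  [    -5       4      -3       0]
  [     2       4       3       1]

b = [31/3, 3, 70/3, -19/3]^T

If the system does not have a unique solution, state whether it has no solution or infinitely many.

Row-reduce the augmented matrix:
R1 ← R1 / (-2).
R3 ← R3 + 5·R1.
R4 ← R4 − 2·R1.
R2 ← R2 / (2).
R1 ← R1 + 1/2·R2.
R3 ← R3 − 3/2·R2.
R4 ← R4 − 5·R2.
R3 ← R3 / (27/4).
R1 ← R1 − 3/4·R3.
R2 ← R2 + 3/2·R3.
R4 ← R4 − 15/2·R3.
R4 ← R4 / (-2/3).
R1 ← R1 − 1/3·R4.
R2 ← R2 − 1/3·R4.
R3 ← R3 + 1/9·R4.
Reading off the reduced rows gives x_1 = -3, x_2 = 4/3, x_3 = -1, x_4 = -8/3.

x_1 = -3, x_2 = 4/3, x_3 = -1, x_4 = -8/3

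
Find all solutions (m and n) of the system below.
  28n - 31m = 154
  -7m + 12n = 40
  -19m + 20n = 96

no solution

Row-reduce:
R1 ← R1 / (-31).
R2 ← R2 + 7·R1.
R3 ← R3 + 19·R1.
R2 ← R2 / (176/31).
R1 ← R1 + 28/31·R2.
R3 ← R3 − 88/31·R2.
Row 3 reduces to 0 = -1, a contradiction. The system is inconsistent.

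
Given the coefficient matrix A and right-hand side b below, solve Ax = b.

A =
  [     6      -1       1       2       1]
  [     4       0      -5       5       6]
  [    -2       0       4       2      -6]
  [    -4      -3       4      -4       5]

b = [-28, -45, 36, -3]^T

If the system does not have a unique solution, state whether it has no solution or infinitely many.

infinitely many solutions

Row-reduce:
R1 ← R1 / (6).
R2 ← R2 − 4·R1.
R3 ← R3 + 2·R1.
R4 ← R4 + 4·R1.
R2 ← R2 / (2/3).
R1 ← R1 + 1/6·R2.
R3 ← R3 + 1/3·R2.
R4 ← R4 + 11/3·R2.
R3 ← R3 / (3/2).
R1 ← R1 + 5/4·R3.
R2 ← R2 + 17/2·R3.
R4 ← R4 + 53/2·R3.
R4 ← R4 / (97).
R1 ← R1 − 5·R4.
R2 ← R2 − 31·R4.
R3 ← R3 − 3·R4.
Rank is 4 with 5 unknowns, leaving x_5 free.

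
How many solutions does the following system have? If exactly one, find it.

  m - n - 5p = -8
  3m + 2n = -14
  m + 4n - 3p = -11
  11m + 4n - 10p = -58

Row-reduce the augmented matrix:
R2 ← R2 − 3·R1.
R3 ← R3 − 1·R1.
R4 ← R4 − 11·R1.
R2 ← R2 / (5).
R1 ← R1 + 1·R2.
R3 ← R3 − 5·R2.
R4 ← R4 − 15·R2.
R3 ← R3 / (-13).
R1 ← R1 + 2·R3.
R2 ← R2 − 3·R3.
R4 reduces to 0 = 0, so the extra equation is consistent.
Reading off the reduced rows gives m = -4, n = -1, p = 1.

m = -4, n = -1, p = 1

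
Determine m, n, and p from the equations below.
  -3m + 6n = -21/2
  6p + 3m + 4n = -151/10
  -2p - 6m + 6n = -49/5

m = 3/2, n = -1, p = -13/5

Row-reduce the augmented matrix:
R1 ← R1 / (-3).
R2 ← R2 − 3·R1.
R3 ← R3 + 6·R1.
R2 ← R2 / (10).
R1 ← R1 + 2·R2.
R3 ← R3 + 6·R2.
R3 ← R3 / (8/5).
R1 ← R1 − 6/5·R3.
R2 ← R2 − 3/5·R3.
Reading off the reduced rows gives m = 3/2, n = -1, p = -13/5.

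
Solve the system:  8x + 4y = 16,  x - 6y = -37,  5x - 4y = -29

Row-reduce the augmented matrix:
R1 ← R1 / (8).
R2 ← R2 − 1·R1.
R3 ← R3 − 5·R1.
R2 ← R2 / (-13/2).
R1 ← R1 − 1/2·R2.
R3 ← R3 + 13/2·R2.
R3 reduces to 0 = 0, so the extra equation is consistent.
Reading off the reduced rows gives x = -1, y = 6.

x = -1, y = 6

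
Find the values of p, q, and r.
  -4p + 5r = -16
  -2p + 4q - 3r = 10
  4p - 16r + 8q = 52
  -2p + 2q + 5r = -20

p = -1, q = -1, r = -4

Row-reduce the augmented matrix:
R1 ← R1 / (-4).
R2 ← R2 + 2·R1.
R3 ← R3 − 4·R1.
R4 ← R4 + 2·R1.
R2 ← R2 / (4).
R3 ← R3 − 8·R2.
R4 ← R4 − 2·R2.
Swap R3 and R4.
R3 ← R3 / (21/4).
R1 ← R1 + 5/4·R3.
R2 ← R2 + 11/8·R3.
R4 reduces to 0 = 0, so the extra equation is consistent.
Reading off the reduced rows gives p = -1, q = -1, r = -4.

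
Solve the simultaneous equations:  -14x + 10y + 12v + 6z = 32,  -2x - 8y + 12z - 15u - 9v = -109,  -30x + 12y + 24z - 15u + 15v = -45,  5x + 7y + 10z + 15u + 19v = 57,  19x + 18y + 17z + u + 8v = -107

Row-reduce:
R1 ← R1 / (-14).
R2 ← R2 + 2·R1.
R3 ← R3 + 30·R1.
R4 ← R4 − 5·R1.
R5 ← R5 − 19·R1.
R2 ← R2 / (-66/7).
R1 ← R1 + 5/7·R2.
R3 ← R3 + 66/7·R2.
R4 ← R4 − 74/7·R2.
R5 ← R5 − 221/7·R2.
Swap R3 and R4.
R3 ← R3 / (271/11).
R1 ← R1 + 14/11·R3.
R2 ← R2 + 13/11·R3.
R5 ← R5 − 687/11·R3.
Swap R4 and R5.
R4 ← R4 / (-24183/542).
R1 ← R1 − 565/542·R4.
R2 ← R2 − 815/542·R4.
R3 ← R3 + 20/271·R4.
Rank is 4 with 5 unknowns, leaving v free.

infinitely many solutions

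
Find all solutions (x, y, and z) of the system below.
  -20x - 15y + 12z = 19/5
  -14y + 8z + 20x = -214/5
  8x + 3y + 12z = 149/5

Row-reduce the augmented matrix:
R1 ← R1 / (-20).
R2 ← R2 − 20·R1.
R3 ← R3 − 8·R1.
R2 ← R2 / (-29).
R1 ← R1 − 3/4·R2.
R3 ← R3 + 3·R2.
R3 ← R3 / (2136/145).
R1 ← R1 + 12/145·R3.
R2 ← R2 + 20/29·R3.
Reading off the reduced rows gives x = -1, y = 3, z = 12/5.

x = -1, y = 3, z = 12/5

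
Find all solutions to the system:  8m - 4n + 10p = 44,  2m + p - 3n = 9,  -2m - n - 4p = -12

Row-reduce:
R1 ← R1 / (8).
R2 ← R2 − 2·R1.
R3 ← R3 + 2·R1.
R2 ← R2 / (-2).
R1 ← R1 + 1/2·R2.
R3 ← R3 + 2·R2.
Row 3 reduces to 0 = 1, a contradiction. The system is inconsistent.

no solution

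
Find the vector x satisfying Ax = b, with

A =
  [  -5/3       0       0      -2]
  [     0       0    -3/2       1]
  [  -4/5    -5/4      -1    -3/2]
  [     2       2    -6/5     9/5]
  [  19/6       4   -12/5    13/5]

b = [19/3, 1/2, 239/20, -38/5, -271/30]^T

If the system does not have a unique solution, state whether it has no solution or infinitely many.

Row-reduce:
R1 ← R1 / (-5/3).
R3 ← R3 + 4/5·R1.
R4 ← R4 − 2·R1.
R5 ← R5 − 19/6·R1.
Swap R2 and R3.
R2 ← R2 / (-5/4).
R4 ← R4 − 2·R2.
R5 ← R5 − 4·R2.
R3 ← R3 / (-3/2).
R2 ← R2 − 4/5·R3.
R4 ← R4 + 14/5·R3.
R5 ← R5 + 28/5·R3.
R4 ← R4 / (-1249/375).
R1 ← R1 − 6/5·R4.
R2 ← R2 − 362/375·R4.
R3 ← R3 + 2/3·R4.
R5 ← R5 + 2498/375·R4.
Row 5 reduces to 0 = 3, a contradiction. The system is inconsistent.

no solution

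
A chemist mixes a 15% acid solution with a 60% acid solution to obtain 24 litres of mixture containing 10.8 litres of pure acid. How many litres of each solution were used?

litres of solution A: 8, litres of solution B: 16

Let a = litres of solution A, b = litres of solution B.
  b + a = 24
  (3/20)a + (3/5)b = 54/5
Row-reduce the augmented matrix:
R2 ← R2 − 3/20·R1.
R2 ← R2 / (9/20).
R1 ← R1 − 1·R2.
Reading off the reduced rows gives a = 8, b = 16.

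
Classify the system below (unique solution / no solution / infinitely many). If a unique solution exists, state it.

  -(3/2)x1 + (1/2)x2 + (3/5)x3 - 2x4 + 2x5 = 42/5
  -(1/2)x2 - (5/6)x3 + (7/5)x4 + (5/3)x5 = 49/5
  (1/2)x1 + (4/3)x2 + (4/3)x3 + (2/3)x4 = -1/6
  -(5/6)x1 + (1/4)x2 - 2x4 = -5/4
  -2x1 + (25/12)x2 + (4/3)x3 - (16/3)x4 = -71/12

no solution

Row-reduce:
R1 ← R1 / (-3/2).
R3 ← R3 − 1/2·R1.
R4 ← R4 + 5/6·R1.
R5 ← R5 + 2·R1.
R2 ← R2 / (-1/2).
R1 ← R1 + 1/3·R2.
R3 ← R3 − 3/2·R2.
R4 ← R4 + 1/36·R2.
R5 ← R5 − 17/12·R2.
R3 ← R3 / (-29/30).
R1 ← R1 − 7/45·R3.
R2 ← R2 − 5/3·R3.
R4 ← R4 + 31/108·R3.
R5 ← R5 + 329/180·R3.
R4 ← R4 / (-321/145).
R1 ← R1 − 156/145·R4.
R2 ← R2 − 644/145·R4.
R3 ← R3 + 126/29·R4.
R5 ← R5 + 963/145·R4.
Row 5 reduces to 0 = -2, a contradiction. The system is inconsistent.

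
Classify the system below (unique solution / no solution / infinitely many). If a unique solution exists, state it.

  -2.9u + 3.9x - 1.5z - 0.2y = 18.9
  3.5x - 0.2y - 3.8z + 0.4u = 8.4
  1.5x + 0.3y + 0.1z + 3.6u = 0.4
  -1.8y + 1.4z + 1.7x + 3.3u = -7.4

x = 4, y = 5, z = 1, u = -2

Row-reduce the augmented matrix:
R1 ← R1 / (39/10).
R2 ← R2 − 7/2·R1.
R3 ← R3 − 3/2·R1.
R4 ← R4 − 17/10·R1.
R2 ← R2 / (-4/195).
R1 ← R1 + 2/39·R2.
R3 ← R3 − 49/130·R2.
R4 ← R4 + 334/195·R2.
R3 ← R3 / (-3553/80).
R1 ← R1 − 23/4·R3.
R2 ← R2 − 957/8·R3.
R4 ← R4 − 4139/20·R3.
R4 ← R4 / (233853/7106).
R1 ← R1 + 1764/3553·R4.
R2 ← R2 − 4823/323·R4.
R3 ← R3 + 4791/3553·R4.
Reading off the reduced rows gives x = 4, y = 5, z = 1, u = -2.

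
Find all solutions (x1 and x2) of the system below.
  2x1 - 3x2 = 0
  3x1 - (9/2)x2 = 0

infinitely many solutions

Row-reduce:
R1 ← R1 / (2).
R2 ← R2 − 3·R1.
Rank is 1 with 2 unknowns, leaving x2 free.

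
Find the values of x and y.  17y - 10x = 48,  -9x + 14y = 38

x = 2, y = 4

Row-reduce the augmented matrix:
R1 ← R1 / (-10).
R2 ← R2 + 9·R1.
R2 ← R2 / (-13/10).
R1 ← R1 + 17/10·R2.
Reading off the reduced rows gives x = 2, y = 4.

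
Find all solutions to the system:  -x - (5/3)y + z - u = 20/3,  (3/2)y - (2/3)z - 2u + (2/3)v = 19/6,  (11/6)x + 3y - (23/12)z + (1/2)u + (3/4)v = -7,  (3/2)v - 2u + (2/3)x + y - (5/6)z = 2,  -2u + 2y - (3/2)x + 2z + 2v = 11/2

no solution

Row-reduce:
R1 ← R1 / (-1).
R3 ← R3 − 11/6·R1.
R4 ← R4 − 2/3·R1.
R5 ← R5 + 3/2·R1.
R2 ← R2 / (3/2).
R1 ← R1 − 5/3·R2.
R3 ← R3 + 1/18·R2.
R4 ← R4 + 1/9·R2.
R5 ← R5 − 9/2·R2.
R3 ← R3 / (-35/324).
R1 ← R1 + 7/27·R3.
R2 ← R2 + 4/9·R3.
R4 ← R4 + 35/162·R3.
R5 ← R5 − 5/2·R3.
Swap R4 and R5.
R4 ← R4 / (-379/14).
R1 ← R1 − 33/5·R4.
R2 ← R2 − 156/35·R4.
R3 ← R3 − 456/35·R4.
Row 5 reduces to 0 = -4, a contradiction. The system is inconsistent.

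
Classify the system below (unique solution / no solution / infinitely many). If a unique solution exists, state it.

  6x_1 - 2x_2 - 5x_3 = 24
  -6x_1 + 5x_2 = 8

infinitely many solutions

Row-reduce:
R1 ← R1 / (6).
R2 ← R2 + 6·R1.
R2 ← R2 / (3).
R1 ← R1 + 1/3·R2.
Rank is 2 with 3 unknowns, leaving x_3 free.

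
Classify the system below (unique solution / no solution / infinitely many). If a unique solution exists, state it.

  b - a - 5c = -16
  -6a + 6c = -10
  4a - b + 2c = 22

no solution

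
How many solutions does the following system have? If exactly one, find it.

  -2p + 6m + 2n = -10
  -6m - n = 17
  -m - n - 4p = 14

m = -3, n = 1, p = -3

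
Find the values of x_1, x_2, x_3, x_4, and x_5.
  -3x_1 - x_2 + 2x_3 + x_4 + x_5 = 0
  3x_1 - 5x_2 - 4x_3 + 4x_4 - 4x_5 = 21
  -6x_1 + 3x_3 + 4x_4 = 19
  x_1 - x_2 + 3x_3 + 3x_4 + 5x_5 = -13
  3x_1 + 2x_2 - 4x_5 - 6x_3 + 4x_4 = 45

x_1 = -3, x_2 = 2, x_3 = -5, x_4 = 4, x_5 = -1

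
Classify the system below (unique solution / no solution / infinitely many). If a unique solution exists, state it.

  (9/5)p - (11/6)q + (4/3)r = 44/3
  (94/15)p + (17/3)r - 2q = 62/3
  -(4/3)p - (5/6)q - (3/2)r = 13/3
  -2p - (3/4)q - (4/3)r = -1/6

p = 5, q = -6, r = -4

Row-reduce the augmented matrix:
R1 ← R1 / (9/5).
R2 ← R2 − 94/15·R1.
R3 ← R3 + 4/3·R1.
R4 ← R4 + 2·R1.
R2 ← R2 / (355/81).
R1 ← R1 + 55/54·R2.
R3 ← R3 + 355/162·R2.
R4 ← R4 + 301/108·R2.
Swap R3 and R4.
R3 ← R3 / (3407/4260).
R1 ← R1 − 139/142·R3.
R2 ← R2 − 83/355·R3.
R4 reduces to 0 = 0, so the extra equation is consistent.
Reading off the reduced rows gives p = 5, q = -6, r = -4.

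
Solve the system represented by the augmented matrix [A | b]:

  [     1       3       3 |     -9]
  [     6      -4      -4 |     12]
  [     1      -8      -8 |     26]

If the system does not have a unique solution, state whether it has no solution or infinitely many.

Row-reduce:
R2 ← R2 − 6·R1.
R3 ← R3 − 1·R1.
R2 ← R2 / (-22).
R1 ← R1 − 3·R2.
R3 ← R3 + 11·R2.
Row 3 reduces to 0 = 2, a contradiction. The system is inconsistent.

no solution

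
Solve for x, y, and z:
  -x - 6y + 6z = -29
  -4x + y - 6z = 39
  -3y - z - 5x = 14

Row-reduce the augmented matrix:
R1 ← R1 / (-1).
R2 ← R2 + 4·R1.
R3 ← R3 + 5·R1.
R2 ← R2 / (25).
R1 ← R1 − 6·R2.
R3 ← R3 − 27·R2.
R3 ← R3 / (7/5).
R1 ← R1 − 6/5·R3.
R2 ← R2 + 6/5·R3.
Reading off the reduced rows gives x = -1, y = -1, z = -6.

x = -1, y = -1, z = -6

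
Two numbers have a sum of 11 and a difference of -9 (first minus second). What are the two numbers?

Let x = first number, y = second number.
  x + y = 11
  x - y = -9
Row-reduce the augmented matrix:
R2 ← R2 − 1·R1.
R2 ← R2 / (-2).
R1 ← R1 − 1·R2.
Reading off the reduced rows gives x = 1, y = 10.

first number: 1, second number: 10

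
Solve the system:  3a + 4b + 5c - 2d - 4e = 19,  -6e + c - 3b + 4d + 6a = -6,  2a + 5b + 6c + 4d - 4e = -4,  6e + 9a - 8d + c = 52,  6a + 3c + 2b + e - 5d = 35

Row-reduce:
R1 ← R1 / (3).
R2 ← R2 − 6·R1.
R3 ← R3 − 2·R1.
R4 ← R4 − 9·R1.
R5 ← R5 − 6·R1.
R2 ← R2 / (-11).
R1 ← R1 − 4/3·R2.
R3 ← R3 − 7/3·R2.
R4 ← R4 + 12·R2.
R5 ← R5 + 6·R2.
R3 ← R3 / (25/33).
R1 ← R1 − 19/33·R3.
R2 ← R2 − 9/11·R3.
R4 ← R4 + 46/11·R3.
R5 ← R5 + 23/11·R3.
R4 ← R4 / (702/25).
R1 ← R1 + 126/25·R4.
R2 ← R2 + 208/25·R4.
R3 ← R3 − 232/25·R4.
R5 ← R5 − 351/25·R4.
Row 5 reduces to 0 = -1/2, a contradiction. The system is inconsistent.

no solution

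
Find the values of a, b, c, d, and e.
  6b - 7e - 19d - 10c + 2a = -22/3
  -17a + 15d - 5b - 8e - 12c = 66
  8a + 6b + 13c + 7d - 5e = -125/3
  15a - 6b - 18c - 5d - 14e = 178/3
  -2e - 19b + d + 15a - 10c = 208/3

a = 0, b = -2, c = -3, d = 4/3, e = 0

Row-reduce the augmented matrix:
R1 ← R1 / (2).
R2 ← R2 + 17·R1.
R3 ← R3 − 8·R1.
R4 ← R4 − 15·R1.
R5 ← R5 − 15·R1.
R2 ← R2 / (46).
R1 ← R1 − 3·R2.
R3 ← R3 + 18·R2.
R4 ← R4 + 51·R2.
R5 ← R5 + 64·R2.
R3 ← R3 / (346/23).
R1 ← R1 − 61/46·R3.
R2 ← R2 + 97/46·R3.
R4 ← R4 + 2325/46·R3.
R5 ← R5 + 1609/23·R3.
R4 ← R4 / (84889/1384).
R1 ← R1 + 3057/1384·R4.
R2 ← R2 − 573/1384·R4.
R3 ← R3 − 1181/692·R4.
R5 ← R5 − 40873/692·R4.
R5 ← R5 / (-160688/12127).
R1 ← R1 + 44013/84889·R5.
R2 ← R2 + 137786/84889·R5.
R3 ← R3 − 93654/84889·R5.
R4 ← R4 + 66161/84889·R5.
Reading off the reduced rows gives a = 0, b = -2, c = -3, d = 4/3, e = 0.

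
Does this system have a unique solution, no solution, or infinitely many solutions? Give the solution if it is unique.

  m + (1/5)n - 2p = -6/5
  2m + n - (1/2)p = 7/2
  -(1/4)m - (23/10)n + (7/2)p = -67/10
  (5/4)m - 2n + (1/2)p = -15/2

Row-reduce:
R2 ← R2 − 2·R1.
R3 ← R3 + 1/4·R1.
R4 ← R4 − 5/4·R1.
R2 ← R2 / (3/5).
R1 ← R1 − 1/5·R2.
R3 ← R3 + 9/4·R2.
R4 ← R4 + 9/4·R2.
R3 ← R3 / (129/8).
R1 ← R1 + 19/6·R3.
R2 ← R2 − 35/6·R3.
R4 ← R4 − 129/8·R3.
Row 4 reduces to 0 = 1, a contradiction. The system is inconsistent.

no solution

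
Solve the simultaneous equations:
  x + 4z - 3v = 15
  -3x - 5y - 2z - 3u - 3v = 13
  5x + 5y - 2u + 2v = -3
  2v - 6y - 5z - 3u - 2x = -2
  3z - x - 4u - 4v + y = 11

Row-reduce the augmented matrix:
R2 ← R2 + 3·R1.
R3 ← R3 − 5·R1.
R4 ← R4 + 2·R1.
R5 ← R5 + 1·R1.
R2 ← R2 / (-5).
R3 ← R3 − 5·R2.
R4 ← R4 + 6·R2.
R5 ← R5 − 1·R2.
R3 ← R3 / (-10).
R1 ← R1 − 4·R3.
R2 ← R2 + 2·R3.
R4 ← R4 + 9·R3.
R5 ← R5 − 9·R3.
R4 ← R4 / (51/10).
R1 ← R1 + 2·R4.
R2 ← R2 − 8/5·R4.
R3 ← R3 − 1/2·R4.
R5 ← R5 + 91/10·R4.
R5 ← R5 / (287/51).
R1 ← R1 − 67/51·R5.
R2 ← R2 + 23/51·R5.
R3 ← R3 + 55/51·R5.
R4 ← R4 − 59/51·R5.
Reading off the reduced rows gives x = 3, y = -2, z = 0, u = 0, v = -4.

x = 3, y = -2, z = 0, u = 0, v = -4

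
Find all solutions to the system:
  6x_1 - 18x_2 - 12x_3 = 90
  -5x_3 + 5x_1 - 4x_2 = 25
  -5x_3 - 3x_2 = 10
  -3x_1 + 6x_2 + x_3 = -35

Row-reduce the augmented matrix:
R1 ← R1 / (6).
R2 ← R2 − 5·R1.
R4 ← R4 + 3·R1.
R2 ← R2 / (11).
R1 ← R1 + 3·R2.
R3 ← R3 + 3·R2.
R4 ← R4 + 3·R2.
R3 ← R3 / (-40/11).
R1 ← R1 + 7/11·R3.
R2 ← R2 − 5/11·R3.
R4 ← R4 + 40/11·R3.
R4 reduces to 0 = 0, so the extra equation is consistent.
Reading off the reduced rows gives x_1 = 2, x_2 = -5, x_3 = 1.

x_1 = 2, x_2 = -5, x_3 = 1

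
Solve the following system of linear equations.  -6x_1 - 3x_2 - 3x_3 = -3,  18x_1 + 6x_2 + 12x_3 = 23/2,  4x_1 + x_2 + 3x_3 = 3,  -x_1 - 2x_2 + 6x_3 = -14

no solution

Row-reduce:
R1 ← R1 / (-6).
R2 ← R2 − 18·R1.
R3 ← R3 − 4·R1.
R4 ← R4 + 1·R1.
R2 ← R2 / (-3).
R1 ← R1 − 1/2·R2.
R3 ← R3 + 1·R2.
R4 ← R4 + 3/2·R2.
Swap R3 and R4.
R3 ← R3 / (5).
R1 ← R1 − 1·R3.
R2 ← R2 + 1·R3.
Row 4 reduces to 0 = 1/6, a contradiction. The system is inconsistent.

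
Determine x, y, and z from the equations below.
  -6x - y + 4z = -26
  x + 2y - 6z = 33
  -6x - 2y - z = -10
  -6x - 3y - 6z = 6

Row-reduce the augmented matrix:
R1 ← R1 / (-6).
R2 ← R2 − 1·R1.
R3 ← R3 + 6·R1.
R4 ← R4 + 6·R1.
R2 ← R2 / (11/6).
R1 ← R1 − 1/6·R2.
R3 ← R3 + 1·R2.
R4 ← R4 + 2·R2.
R3 ← R3 / (-87/11).
R1 ← R1 + 2/11·R3.
R2 ← R2 + 32/11·R3.
R4 ← R4 + 174/11·R3.
R4 reduces to 0 = 0, so the extra equation is consistent.
Reading off the reduced rows gives x = 1, y = 4, z = -4.

x = 1, y = 4, z = -4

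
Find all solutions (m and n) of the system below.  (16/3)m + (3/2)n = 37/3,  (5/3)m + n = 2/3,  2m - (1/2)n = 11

m = 4, n = -6

Row-reduce the augmented matrix:
R1 ← R1 / (16/3).
R2 ← R2 − 5/3·R1.
R3 ← R3 − 2·R1.
R2 ← R2 / (17/32).
R1 ← R1 − 9/32·R2.
R3 ← R3 + 17/16·R2.
R3 reduces to 0 = 0, so the extra equation is consistent.
Reading off the reduced rows gives m = 4, n = -6.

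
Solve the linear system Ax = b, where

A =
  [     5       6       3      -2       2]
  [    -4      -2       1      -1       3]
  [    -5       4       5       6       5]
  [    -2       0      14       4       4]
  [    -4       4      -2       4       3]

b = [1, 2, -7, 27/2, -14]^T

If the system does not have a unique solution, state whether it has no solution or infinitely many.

no solution

Row-reduce:
R1 ← R1 / (5).
R2 ← R2 + 4·R1.
R3 ← R3 + 5·R1.
R4 ← R4 + 2·R1.
R5 ← R5 + 4·R1.
R2 ← R2 / (14/5).
R1 ← R1 − 6/5·R2.
R3 ← R3 − 10·R2.
R4 ← R4 − 12/5·R2.
R5 ← R5 − 44/5·R2.
R3 ← R3 / (-29/7).
R1 ← R1 + 6/7·R3.
R2 ← R2 − 17/14·R3.
R4 ← R4 − 86/7·R3.
R5 ← R5 + 72/7·R3.
R4 ← R4 / (1300/29).
R1 ← R1 + 59/29·R4.
R2 ← R2 − 86/29·R4.
R3 ← R3 + 93/29·R4.
R5 ← R5 + 650/29·R4.
Row 5 reduces to 0 = -1/4, a contradiction. The system is inconsistent.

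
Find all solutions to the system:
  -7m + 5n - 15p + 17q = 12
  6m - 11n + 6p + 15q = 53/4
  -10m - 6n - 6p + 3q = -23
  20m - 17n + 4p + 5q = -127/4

Row-reduce the augmented matrix:
R1 ← R1 / (-7).
R2 ← R2 − 6·R1.
R3 ← R3 + 10·R1.
R4 ← R4 − 20·R1.
R2 ← R2 / (-47/7).
R1 ← R1 + 5/7·R2.
R3 ← R3 + 92/7·R2.
R4 ← R4 + 19/7·R2.
R3 ← R3 / (1356/47).
R1 ← R1 − 135/47·R3.
R2 ← R2 − 48/47·R3.
R4 ← R4 + 1696/47·R3.
R4 ← R4 / (-19460/339).
R1 ← R1 − 1043/452·R4.
R2 ← R2 + 181/113·R4.
R3 ← R3 + 3721/1356·R4.
Reading off the reduced rows gives m = -1/4, n = 11/4, p = 5/2, q = 2.

m = -1/4, n = 11/4, p = 5/2, q = 2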